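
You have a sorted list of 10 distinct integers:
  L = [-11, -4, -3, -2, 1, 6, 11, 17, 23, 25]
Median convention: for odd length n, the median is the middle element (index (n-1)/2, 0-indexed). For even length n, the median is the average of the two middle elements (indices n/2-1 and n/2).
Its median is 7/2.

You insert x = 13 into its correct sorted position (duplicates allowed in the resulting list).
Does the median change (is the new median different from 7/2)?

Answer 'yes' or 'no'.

Answer: yes

Derivation:
Old median = 7/2
Insert x = 13
New median = 6
Changed? yes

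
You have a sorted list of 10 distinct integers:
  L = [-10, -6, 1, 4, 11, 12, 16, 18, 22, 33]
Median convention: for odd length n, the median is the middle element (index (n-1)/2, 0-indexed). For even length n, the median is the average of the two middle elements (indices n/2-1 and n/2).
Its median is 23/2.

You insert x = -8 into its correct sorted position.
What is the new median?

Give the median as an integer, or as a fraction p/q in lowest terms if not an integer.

Answer: 11

Derivation:
Old list (sorted, length 10): [-10, -6, 1, 4, 11, 12, 16, 18, 22, 33]
Old median = 23/2
Insert x = -8
Old length even (10). Middle pair: indices 4,5 = 11,12.
New length odd (11). New median = single middle element.
x = -8: 1 elements are < x, 9 elements are > x.
New sorted list: [-10, -8, -6, 1, 4, 11, 12, 16, 18, 22, 33]
New median = 11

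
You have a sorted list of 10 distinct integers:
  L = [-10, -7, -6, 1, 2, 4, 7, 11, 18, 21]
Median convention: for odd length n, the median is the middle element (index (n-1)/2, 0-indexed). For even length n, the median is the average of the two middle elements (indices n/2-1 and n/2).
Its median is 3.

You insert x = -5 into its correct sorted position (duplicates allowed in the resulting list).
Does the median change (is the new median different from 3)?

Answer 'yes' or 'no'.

Old median = 3
Insert x = -5
New median = 2
Changed? yes

Answer: yes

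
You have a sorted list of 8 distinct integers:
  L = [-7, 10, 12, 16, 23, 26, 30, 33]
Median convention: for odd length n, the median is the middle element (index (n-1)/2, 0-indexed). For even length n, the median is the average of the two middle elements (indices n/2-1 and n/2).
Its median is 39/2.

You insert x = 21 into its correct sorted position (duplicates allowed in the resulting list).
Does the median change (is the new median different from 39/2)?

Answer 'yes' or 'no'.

Answer: yes

Derivation:
Old median = 39/2
Insert x = 21
New median = 21
Changed? yes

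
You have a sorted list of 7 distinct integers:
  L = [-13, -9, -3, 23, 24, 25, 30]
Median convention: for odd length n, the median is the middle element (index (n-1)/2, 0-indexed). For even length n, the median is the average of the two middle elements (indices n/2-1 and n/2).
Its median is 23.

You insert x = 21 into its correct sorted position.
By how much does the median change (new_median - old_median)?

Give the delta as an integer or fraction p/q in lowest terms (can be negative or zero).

Old median = 23
After inserting x = 21: new sorted = [-13, -9, -3, 21, 23, 24, 25, 30]
New median = 22
Delta = 22 - 23 = -1

Answer: -1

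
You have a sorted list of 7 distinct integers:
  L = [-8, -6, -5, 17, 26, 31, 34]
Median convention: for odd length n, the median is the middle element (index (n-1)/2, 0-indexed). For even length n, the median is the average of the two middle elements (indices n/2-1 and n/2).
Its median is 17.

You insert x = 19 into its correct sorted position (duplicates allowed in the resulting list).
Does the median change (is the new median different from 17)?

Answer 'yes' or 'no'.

Answer: yes

Derivation:
Old median = 17
Insert x = 19
New median = 18
Changed? yes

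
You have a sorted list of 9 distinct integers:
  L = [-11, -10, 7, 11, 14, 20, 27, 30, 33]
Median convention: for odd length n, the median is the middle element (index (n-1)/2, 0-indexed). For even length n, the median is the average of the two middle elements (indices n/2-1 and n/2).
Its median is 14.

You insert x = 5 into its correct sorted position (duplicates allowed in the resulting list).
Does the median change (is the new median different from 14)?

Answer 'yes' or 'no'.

Answer: yes

Derivation:
Old median = 14
Insert x = 5
New median = 25/2
Changed? yes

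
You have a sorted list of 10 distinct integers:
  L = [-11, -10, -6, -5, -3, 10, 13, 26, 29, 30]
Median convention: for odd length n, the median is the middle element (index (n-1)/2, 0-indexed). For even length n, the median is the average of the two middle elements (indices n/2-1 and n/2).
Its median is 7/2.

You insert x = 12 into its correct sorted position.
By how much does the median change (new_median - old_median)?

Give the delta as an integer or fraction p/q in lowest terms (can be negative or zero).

Old median = 7/2
After inserting x = 12: new sorted = [-11, -10, -6, -5, -3, 10, 12, 13, 26, 29, 30]
New median = 10
Delta = 10 - 7/2 = 13/2

Answer: 13/2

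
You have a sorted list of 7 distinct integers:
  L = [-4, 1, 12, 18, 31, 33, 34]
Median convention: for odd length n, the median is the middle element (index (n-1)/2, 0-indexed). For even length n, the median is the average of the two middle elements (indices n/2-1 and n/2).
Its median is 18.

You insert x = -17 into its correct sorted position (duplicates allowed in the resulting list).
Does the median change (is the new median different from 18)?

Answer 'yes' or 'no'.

Answer: yes

Derivation:
Old median = 18
Insert x = -17
New median = 15
Changed? yes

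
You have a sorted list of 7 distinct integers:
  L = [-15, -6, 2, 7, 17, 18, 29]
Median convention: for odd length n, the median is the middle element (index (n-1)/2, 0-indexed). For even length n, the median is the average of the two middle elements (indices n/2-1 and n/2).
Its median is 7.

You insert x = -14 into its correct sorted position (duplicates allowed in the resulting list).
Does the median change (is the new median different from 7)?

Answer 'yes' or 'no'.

Answer: yes

Derivation:
Old median = 7
Insert x = -14
New median = 9/2
Changed? yes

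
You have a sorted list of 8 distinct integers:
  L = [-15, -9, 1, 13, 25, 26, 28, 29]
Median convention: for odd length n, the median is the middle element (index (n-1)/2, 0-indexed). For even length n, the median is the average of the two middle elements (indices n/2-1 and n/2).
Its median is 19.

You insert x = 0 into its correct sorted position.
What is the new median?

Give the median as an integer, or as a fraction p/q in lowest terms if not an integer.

Old list (sorted, length 8): [-15, -9, 1, 13, 25, 26, 28, 29]
Old median = 19
Insert x = 0
Old length even (8). Middle pair: indices 3,4 = 13,25.
New length odd (9). New median = single middle element.
x = 0: 2 elements are < x, 6 elements are > x.
New sorted list: [-15, -9, 0, 1, 13, 25, 26, 28, 29]
New median = 13

Answer: 13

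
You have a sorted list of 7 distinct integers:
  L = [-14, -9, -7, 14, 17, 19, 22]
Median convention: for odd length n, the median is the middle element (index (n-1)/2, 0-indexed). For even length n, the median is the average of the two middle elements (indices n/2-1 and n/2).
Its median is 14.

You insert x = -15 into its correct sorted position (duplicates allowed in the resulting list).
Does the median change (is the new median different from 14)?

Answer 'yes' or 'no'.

Answer: yes

Derivation:
Old median = 14
Insert x = -15
New median = 7/2
Changed? yes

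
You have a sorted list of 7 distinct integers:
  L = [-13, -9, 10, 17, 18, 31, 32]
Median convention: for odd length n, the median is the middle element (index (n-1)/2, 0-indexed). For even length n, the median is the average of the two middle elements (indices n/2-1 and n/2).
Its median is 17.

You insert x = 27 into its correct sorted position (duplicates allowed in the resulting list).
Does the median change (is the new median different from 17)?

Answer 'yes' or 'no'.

Answer: yes

Derivation:
Old median = 17
Insert x = 27
New median = 35/2
Changed? yes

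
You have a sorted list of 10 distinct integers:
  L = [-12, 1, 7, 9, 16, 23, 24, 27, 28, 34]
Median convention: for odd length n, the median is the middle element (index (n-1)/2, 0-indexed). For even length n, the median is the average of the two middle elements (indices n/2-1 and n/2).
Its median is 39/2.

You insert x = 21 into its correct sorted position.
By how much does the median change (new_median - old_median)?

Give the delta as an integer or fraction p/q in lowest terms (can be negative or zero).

Answer: 3/2

Derivation:
Old median = 39/2
After inserting x = 21: new sorted = [-12, 1, 7, 9, 16, 21, 23, 24, 27, 28, 34]
New median = 21
Delta = 21 - 39/2 = 3/2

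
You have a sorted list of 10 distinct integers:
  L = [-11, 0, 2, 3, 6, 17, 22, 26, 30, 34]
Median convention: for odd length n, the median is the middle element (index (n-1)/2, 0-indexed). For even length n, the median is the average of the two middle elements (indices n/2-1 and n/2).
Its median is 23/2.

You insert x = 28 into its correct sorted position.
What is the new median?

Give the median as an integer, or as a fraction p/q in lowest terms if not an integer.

Old list (sorted, length 10): [-11, 0, 2, 3, 6, 17, 22, 26, 30, 34]
Old median = 23/2
Insert x = 28
Old length even (10). Middle pair: indices 4,5 = 6,17.
New length odd (11). New median = single middle element.
x = 28: 8 elements are < x, 2 elements are > x.
New sorted list: [-11, 0, 2, 3, 6, 17, 22, 26, 28, 30, 34]
New median = 17

Answer: 17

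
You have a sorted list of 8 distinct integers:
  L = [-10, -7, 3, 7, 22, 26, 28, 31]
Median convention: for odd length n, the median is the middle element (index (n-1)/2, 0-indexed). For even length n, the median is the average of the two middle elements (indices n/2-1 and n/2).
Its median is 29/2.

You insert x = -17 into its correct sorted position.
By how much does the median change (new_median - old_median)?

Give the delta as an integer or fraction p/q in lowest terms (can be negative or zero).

Answer: -15/2

Derivation:
Old median = 29/2
After inserting x = -17: new sorted = [-17, -10, -7, 3, 7, 22, 26, 28, 31]
New median = 7
Delta = 7 - 29/2 = -15/2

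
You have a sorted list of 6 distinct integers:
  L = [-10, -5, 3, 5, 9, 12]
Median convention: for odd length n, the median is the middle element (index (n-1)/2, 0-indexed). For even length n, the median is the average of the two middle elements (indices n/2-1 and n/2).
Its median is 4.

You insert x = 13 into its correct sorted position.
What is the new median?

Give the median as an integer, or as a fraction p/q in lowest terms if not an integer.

Answer: 5

Derivation:
Old list (sorted, length 6): [-10, -5, 3, 5, 9, 12]
Old median = 4
Insert x = 13
Old length even (6). Middle pair: indices 2,3 = 3,5.
New length odd (7). New median = single middle element.
x = 13: 6 elements are < x, 0 elements are > x.
New sorted list: [-10, -5, 3, 5, 9, 12, 13]
New median = 5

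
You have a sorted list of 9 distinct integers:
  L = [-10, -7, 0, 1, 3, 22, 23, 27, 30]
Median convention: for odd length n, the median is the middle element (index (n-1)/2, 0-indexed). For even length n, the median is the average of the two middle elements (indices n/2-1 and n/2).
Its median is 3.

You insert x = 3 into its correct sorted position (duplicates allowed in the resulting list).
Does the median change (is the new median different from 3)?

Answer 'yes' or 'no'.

Answer: no

Derivation:
Old median = 3
Insert x = 3
New median = 3
Changed? no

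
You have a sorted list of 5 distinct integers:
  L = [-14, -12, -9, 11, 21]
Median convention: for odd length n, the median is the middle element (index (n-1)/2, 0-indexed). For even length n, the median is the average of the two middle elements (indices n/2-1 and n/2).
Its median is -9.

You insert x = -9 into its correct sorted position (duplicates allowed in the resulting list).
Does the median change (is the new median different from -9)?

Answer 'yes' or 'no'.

Answer: no

Derivation:
Old median = -9
Insert x = -9
New median = -9
Changed? no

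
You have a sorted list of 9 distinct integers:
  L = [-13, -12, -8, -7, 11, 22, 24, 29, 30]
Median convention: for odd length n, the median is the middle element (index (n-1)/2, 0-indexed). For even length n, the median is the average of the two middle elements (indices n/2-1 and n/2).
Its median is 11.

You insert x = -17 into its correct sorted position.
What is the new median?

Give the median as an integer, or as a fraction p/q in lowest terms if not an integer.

Old list (sorted, length 9): [-13, -12, -8, -7, 11, 22, 24, 29, 30]
Old median = 11
Insert x = -17
Old length odd (9). Middle was index 4 = 11.
New length even (10). New median = avg of two middle elements.
x = -17: 0 elements are < x, 9 elements are > x.
New sorted list: [-17, -13, -12, -8, -7, 11, 22, 24, 29, 30]
New median = 2

Answer: 2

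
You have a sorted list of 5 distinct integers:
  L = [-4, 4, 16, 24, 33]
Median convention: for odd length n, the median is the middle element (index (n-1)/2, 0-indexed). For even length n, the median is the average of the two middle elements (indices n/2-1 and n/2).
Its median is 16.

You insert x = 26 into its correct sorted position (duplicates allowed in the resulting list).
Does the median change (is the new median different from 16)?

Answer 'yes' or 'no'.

Answer: yes

Derivation:
Old median = 16
Insert x = 26
New median = 20
Changed? yes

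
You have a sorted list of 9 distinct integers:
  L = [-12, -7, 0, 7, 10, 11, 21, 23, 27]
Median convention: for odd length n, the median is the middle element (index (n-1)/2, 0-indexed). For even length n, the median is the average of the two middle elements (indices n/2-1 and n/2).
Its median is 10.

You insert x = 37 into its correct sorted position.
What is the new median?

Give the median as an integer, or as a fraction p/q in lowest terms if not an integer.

Old list (sorted, length 9): [-12, -7, 0, 7, 10, 11, 21, 23, 27]
Old median = 10
Insert x = 37
Old length odd (9). Middle was index 4 = 10.
New length even (10). New median = avg of two middle elements.
x = 37: 9 elements are < x, 0 elements are > x.
New sorted list: [-12, -7, 0, 7, 10, 11, 21, 23, 27, 37]
New median = 21/2

Answer: 21/2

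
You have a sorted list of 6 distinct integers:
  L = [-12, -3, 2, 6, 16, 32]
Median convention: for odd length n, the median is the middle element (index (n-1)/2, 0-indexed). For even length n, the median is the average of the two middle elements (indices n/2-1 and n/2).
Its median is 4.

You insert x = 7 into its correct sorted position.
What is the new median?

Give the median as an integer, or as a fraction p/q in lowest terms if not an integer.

Old list (sorted, length 6): [-12, -3, 2, 6, 16, 32]
Old median = 4
Insert x = 7
Old length even (6). Middle pair: indices 2,3 = 2,6.
New length odd (7). New median = single middle element.
x = 7: 4 elements are < x, 2 elements are > x.
New sorted list: [-12, -3, 2, 6, 7, 16, 32]
New median = 6

Answer: 6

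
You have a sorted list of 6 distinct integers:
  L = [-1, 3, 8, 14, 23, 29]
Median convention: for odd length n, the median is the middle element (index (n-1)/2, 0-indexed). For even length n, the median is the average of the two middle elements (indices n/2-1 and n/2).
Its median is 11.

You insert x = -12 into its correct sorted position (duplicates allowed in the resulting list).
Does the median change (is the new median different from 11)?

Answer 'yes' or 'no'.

Old median = 11
Insert x = -12
New median = 8
Changed? yes

Answer: yes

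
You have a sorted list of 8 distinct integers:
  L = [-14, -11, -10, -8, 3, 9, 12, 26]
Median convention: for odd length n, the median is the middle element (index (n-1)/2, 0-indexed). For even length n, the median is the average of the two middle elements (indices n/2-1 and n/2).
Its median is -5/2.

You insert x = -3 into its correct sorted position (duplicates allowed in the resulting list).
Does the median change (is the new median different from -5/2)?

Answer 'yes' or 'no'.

Old median = -5/2
Insert x = -3
New median = -3
Changed? yes

Answer: yes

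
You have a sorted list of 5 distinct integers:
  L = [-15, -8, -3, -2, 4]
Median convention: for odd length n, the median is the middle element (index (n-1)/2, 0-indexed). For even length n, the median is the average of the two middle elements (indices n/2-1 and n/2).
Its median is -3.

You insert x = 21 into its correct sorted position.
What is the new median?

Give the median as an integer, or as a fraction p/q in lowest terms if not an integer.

Answer: -5/2

Derivation:
Old list (sorted, length 5): [-15, -8, -3, -2, 4]
Old median = -3
Insert x = 21
Old length odd (5). Middle was index 2 = -3.
New length even (6). New median = avg of two middle elements.
x = 21: 5 elements are < x, 0 elements are > x.
New sorted list: [-15, -8, -3, -2, 4, 21]
New median = -5/2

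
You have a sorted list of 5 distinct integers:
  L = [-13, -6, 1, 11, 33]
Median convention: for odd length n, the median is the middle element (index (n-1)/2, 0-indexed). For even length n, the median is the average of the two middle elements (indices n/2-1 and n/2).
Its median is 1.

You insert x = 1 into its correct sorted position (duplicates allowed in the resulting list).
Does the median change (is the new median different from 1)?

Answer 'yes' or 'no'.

Answer: no

Derivation:
Old median = 1
Insert x = 1
New median = 1
Changed? no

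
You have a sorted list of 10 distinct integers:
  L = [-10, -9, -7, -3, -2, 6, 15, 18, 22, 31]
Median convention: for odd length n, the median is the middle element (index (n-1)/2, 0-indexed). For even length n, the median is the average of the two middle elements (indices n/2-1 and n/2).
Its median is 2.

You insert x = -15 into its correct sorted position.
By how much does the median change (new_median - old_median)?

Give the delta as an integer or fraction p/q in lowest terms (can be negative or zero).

Answer: -4

Derivation:
Old median = 2
After inserting x = -15: new sorted = [-15, -10, -9, -7, -3, -2, 6, 15, 18, 22, 31]
New median = -2
Delta = -2 - 2 = -4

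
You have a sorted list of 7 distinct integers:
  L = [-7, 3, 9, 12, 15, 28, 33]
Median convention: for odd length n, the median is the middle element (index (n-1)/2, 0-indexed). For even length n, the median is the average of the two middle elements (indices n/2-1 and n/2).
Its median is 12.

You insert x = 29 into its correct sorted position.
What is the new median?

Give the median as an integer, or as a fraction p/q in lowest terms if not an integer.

Answer: 27/2

Derivation:
Old list (sorted, length 7): [-7, 3, 9, 12, 15, 28, 33]
Old median = 12
Insert x = 29
Old length odd (7). Middle was index 3 = 12.
New length even (8). New median = avg of two middle elements.
x = 29: 6 elements are < x, 1 elements are > x.
New sorted list: [-7, 3, 9, 12, 15, 28, 29, 33]
New median = 27/2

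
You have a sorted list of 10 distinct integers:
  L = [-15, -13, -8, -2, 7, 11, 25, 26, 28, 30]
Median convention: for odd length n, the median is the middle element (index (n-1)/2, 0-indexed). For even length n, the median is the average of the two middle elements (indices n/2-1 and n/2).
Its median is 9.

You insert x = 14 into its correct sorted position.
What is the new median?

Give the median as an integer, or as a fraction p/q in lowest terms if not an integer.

Answer: 11

Derivation:
Old list (sorted, length 10): [-15, -13, -8, -2, 7, 11, 25, 26, 28, 30]
Old median = 9
Insert x = 14
Old length even (10). Middle pair: indices 4,5 = 7,11.
New length odd (11). New median = single middle element.
x = 14: 6 elements are < x, 4 elements are > x.
New sorted list: [-15, -13, -8, -2, 7, 11, 14, 25, 26, 28, 30]
New median = 11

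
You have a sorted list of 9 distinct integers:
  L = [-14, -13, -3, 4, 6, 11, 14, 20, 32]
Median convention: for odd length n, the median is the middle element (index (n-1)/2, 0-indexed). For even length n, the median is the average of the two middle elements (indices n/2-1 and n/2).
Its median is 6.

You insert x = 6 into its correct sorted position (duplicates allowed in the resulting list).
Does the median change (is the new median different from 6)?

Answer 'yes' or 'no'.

Answer: no

Derivation:
Old median = 6
Insert x = 6
New median = 6
Changed? no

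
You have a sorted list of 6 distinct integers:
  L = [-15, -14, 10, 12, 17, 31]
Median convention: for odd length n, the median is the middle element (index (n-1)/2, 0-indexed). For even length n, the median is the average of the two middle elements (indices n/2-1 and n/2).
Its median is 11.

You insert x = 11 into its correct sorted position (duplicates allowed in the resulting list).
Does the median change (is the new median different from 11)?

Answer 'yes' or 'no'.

Answer: no

Derivation:
Old median = 11
Insert x = 11
New median = 11
Changed? no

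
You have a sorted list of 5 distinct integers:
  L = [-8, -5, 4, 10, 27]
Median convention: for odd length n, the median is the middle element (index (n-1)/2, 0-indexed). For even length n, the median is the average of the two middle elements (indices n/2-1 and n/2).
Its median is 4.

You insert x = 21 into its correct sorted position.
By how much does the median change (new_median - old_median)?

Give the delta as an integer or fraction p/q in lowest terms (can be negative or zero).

Answer: 3

Derivation:
Old median = 4
After inserting x = 21: new sorted = [-8, -5, 4, 10, 21, 27]
New median = 7
Delta = 7 - 4 = 3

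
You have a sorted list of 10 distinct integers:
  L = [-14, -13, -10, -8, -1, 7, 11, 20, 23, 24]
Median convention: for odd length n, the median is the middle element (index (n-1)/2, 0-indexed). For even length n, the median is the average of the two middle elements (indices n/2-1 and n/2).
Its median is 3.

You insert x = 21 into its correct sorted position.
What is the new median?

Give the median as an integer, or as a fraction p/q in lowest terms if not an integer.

Old list (sorted, length 10): [-14, -13, -10, -8, -1, 7, 11, 20, 23, 24]
Old median = 3
Insert x = 21
Old length even (10). Middle pair: indices 4,5 = -1,7.
New length odd (11). New median = single middle element.
x = 21: 8 elements are < x, 2 elements are > x.
New sorted list: [-14, -13, -10, -8, -1, 7, 11, 20, 21, 23, 24]
New median = 7

Answer: 7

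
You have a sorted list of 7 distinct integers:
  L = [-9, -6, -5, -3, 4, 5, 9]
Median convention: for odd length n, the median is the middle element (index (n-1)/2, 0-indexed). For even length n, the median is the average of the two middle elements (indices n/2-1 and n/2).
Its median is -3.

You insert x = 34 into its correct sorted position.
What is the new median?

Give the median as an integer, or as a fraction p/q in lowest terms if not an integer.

Old list (sorted, length 7): [-9, -6, -5, -3, 4, 5, 9]
Old median = -3
Insert x = 34
Old length odd (7). Middle was index 3 = -3.
New length even (8). New median = avg of two middle elements.
x = 34: 7 elements are < x, 0 elements are > x.
New sorted list: [-9, -6, -5, -3, 4, 5, 9, 34]
New median = 1/2

Answer: 1/2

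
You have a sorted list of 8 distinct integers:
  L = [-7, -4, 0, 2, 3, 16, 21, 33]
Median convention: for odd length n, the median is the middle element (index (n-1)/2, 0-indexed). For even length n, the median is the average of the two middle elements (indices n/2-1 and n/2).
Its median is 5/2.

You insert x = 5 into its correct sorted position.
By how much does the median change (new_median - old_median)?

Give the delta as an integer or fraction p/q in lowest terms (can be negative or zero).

Old median = 5/2
After inserting x = 5: new sorted = [-7, -4, 0, 2, 3, 5, 16, 21, 33]
New median = 3
Delta = 3 - 5/2 = 1/2

Answer: 1/2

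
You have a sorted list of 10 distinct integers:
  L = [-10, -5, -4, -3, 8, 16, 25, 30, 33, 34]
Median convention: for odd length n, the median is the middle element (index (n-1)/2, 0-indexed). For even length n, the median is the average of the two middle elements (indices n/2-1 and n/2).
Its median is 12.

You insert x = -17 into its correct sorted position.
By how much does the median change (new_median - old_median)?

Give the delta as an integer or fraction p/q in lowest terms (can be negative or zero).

Old median = 12
After inserting x = -17: new sorted = [-17, -10, -5, -4, -3, 8, 16, 25, 30, 33, 34]
New median = 8
Delta = 8 - 12 = -4

Answer: -4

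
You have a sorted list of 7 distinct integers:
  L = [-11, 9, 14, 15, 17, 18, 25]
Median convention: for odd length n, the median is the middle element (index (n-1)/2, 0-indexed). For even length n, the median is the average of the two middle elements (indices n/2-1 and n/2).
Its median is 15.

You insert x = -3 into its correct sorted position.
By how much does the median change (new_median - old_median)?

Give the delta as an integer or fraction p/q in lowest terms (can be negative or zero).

Old median = 15
After inserting x = -3: new sorted = [-11, -3, 9, 14, 15, 17, 18, 25]
New median = 29/2
Delta = 29/2 - 15 = -1/2

Answer: -1/2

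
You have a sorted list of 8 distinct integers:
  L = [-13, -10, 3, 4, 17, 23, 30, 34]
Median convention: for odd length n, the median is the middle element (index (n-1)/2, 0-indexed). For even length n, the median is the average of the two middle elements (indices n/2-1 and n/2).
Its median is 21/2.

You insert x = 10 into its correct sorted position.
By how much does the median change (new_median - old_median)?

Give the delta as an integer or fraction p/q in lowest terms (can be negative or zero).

Old median = 21/2
After inserting x = 10: new sorted = [-13, -10, 3, 4, 10, 17, 23, 30, 34]
New median = 10
Delta = 10 - 21/2 = -1/2

Answer: -1/2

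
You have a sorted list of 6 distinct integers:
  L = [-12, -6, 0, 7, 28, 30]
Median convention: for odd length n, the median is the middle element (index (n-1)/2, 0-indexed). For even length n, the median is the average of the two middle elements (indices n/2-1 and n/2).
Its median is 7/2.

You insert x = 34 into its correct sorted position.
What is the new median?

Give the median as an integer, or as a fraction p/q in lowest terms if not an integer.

Answer: 7

Derivation:
Old list (sorted, length 6): [-12, -6, 0, 7, 28, 30]
Old median = 7/2
Insert x = 34
Old length even (6). Middle pair: indices 2,3 = 0,7.
New length odd (7). New median = single middle element.
x = 34: 6 elements are < x, 0 elements are > x.
New sorted list: [-12, -6, 0, 7, 28, 30, 34]
New median = 7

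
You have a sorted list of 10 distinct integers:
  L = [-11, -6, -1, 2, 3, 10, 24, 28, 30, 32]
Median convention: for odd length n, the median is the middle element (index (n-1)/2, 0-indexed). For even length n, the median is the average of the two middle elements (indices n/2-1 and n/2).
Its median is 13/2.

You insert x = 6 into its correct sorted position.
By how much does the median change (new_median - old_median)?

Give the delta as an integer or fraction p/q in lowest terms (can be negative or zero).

Old median = 13/2
After inserting x = 6: new sorted = [-11, -6, -1, 2, 3, 6, 10, 24, 28, 30, 32]
New median = 6
Delta = 6 - 13/2 = -1/2

Answer: -1/2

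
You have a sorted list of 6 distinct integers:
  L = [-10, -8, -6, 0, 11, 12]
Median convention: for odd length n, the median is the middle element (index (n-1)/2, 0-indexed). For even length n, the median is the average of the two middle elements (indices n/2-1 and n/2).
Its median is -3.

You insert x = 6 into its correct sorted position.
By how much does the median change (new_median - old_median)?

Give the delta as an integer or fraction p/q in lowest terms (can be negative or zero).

Answer: 3

Derivation:
Old median = -3
After inserting x = 6: new sorted = [-10, -8, -6, 0, 6, 11, 12]
New median = 0
Delta = 0 - -3 = 3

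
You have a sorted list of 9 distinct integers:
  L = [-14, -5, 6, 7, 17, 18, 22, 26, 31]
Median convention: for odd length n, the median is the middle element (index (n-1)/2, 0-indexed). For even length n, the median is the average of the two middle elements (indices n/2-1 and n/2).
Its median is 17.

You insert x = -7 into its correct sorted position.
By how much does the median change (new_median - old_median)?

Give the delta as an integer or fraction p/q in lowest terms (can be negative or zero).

Answer: -5

Derivation:
Old median = 17
After inserting x = -7: new sorted = [-14, -7, -5, 6, 7, 17, 18, 22, 26, 31]
New median = 12
Delta = 12 - 17 = -5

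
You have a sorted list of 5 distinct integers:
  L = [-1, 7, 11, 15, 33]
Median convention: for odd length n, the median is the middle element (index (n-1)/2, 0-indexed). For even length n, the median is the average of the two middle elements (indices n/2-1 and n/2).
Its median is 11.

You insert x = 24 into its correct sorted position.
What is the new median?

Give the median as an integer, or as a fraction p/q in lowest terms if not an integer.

Old list (sorted, length 5): [-1, 7, 11, 15, 33]
Old median = 11
Insert x = 24
Old length odd (5). Middle was index 2 = 11.
New length even (6). New median = avg of two middle elements.
x = 24: 4 elements are < x, 1 elements are > x.
New sorted list: [-1, 7, 11, 15, 24, 33]
New median = 13

Answer: 13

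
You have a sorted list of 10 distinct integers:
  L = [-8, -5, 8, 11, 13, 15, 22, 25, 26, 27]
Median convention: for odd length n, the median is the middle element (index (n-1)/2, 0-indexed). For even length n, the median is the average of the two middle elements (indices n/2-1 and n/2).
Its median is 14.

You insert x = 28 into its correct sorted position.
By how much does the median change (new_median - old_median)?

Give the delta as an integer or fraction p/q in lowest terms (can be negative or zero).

Old median = 14
After inserting x = 28: new sorted = [-8, -5, 8, 11, 13, 15, 22, 25, 26, 27, 28]
New median = 15
Delta = 15 - 14 = 1

Answer: 1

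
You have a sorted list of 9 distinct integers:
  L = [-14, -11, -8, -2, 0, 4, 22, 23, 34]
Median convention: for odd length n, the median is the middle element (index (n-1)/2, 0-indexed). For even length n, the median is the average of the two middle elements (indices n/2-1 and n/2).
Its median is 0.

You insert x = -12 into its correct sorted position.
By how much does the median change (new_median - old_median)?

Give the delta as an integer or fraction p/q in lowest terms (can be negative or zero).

Old median = 0
After inserting x = -12: new sorted = [-14, -12, -11, -8, -2, 0, 4, 22, 23, 34]
New median = -1
Delta = -1 - 0 = -1

Answer: -1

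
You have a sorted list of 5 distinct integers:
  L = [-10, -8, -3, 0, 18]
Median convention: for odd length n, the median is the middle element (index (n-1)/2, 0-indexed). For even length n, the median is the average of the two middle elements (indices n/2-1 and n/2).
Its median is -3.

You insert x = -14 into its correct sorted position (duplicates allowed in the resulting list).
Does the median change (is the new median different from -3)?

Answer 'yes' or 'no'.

Old median = -3
Insert x = -14
New median = -11/2
Changed? yes

Answer: yes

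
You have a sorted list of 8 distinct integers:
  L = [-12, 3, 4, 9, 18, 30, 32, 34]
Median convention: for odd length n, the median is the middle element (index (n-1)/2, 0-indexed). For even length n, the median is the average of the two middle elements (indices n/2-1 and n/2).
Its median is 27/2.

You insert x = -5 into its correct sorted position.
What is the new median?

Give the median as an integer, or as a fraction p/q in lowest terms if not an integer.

Old list (sorted, length 8): [-12, 3, 4, 9, 18, 30, 32, 34]
Old median = 27/2
Insert x = -5
Old length even (8). Middle pair: indices 3,4 = 9,18.
New length odd (9). New median = single middle element.
x = -5: 1 elements are < x, 7 elements are > x.
New sorted list: [-12, -5, 3, 4, 9, 18, 30, 32, 34]
New median = 9

Answer: 9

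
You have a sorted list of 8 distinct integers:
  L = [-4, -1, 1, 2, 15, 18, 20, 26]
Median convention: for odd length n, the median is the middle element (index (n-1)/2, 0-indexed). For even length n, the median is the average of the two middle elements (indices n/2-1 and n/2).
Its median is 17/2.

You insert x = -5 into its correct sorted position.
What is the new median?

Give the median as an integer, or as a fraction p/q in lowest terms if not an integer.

Answer: 2

Derivation:
Old list (sorted, length 8): [-4, -1, 1, 2, 15, 18, 20, 26]
Old median = 17/2
Insert x = -5
Old length even (8). Middle pair: indices 3,4 = 2,15.
New length odd (9). New median = single middle element.
x = -5: 0 elements are < x, 8 elements are > x.
New sorted list: [-5, -4, -1, 1, 2, 15, 18, 20, 26]
New median = 2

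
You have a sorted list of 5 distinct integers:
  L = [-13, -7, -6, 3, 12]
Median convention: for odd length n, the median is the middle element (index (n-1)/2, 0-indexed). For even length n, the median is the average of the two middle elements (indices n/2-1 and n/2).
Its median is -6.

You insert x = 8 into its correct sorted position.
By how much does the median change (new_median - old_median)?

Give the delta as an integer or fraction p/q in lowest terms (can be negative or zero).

Old median = -6
After inserting x = 8: new sorted = [-13, -7, -6, 3, 8, 12]
New median = -3/2
Delta = -3/2 - -6 = 9/2

Answer: 9/2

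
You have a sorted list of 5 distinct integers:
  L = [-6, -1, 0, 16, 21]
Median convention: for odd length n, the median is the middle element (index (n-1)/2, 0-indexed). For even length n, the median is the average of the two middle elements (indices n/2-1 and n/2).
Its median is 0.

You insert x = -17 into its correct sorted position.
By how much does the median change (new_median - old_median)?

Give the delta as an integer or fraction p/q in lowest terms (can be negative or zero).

Answer: -1/2

Derivation:
Old median = 0
After inserting x = -17: new sorted = [-17, -6, -1, 0, 16, 21]
New median = -1/2
Delta = -1/2 - 0 = -1/2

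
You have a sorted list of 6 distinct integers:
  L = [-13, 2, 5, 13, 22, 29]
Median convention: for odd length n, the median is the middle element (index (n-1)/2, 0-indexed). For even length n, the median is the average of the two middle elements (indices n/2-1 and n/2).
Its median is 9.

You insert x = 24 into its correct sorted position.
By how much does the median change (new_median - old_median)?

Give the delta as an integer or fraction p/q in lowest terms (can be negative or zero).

Old median = 9
After inserting x = 24: new sorted = [-13, 2, 5, 13, 22, 24, 29]
New median = 13
Delta = 13 - 9 = 4

Answer: 4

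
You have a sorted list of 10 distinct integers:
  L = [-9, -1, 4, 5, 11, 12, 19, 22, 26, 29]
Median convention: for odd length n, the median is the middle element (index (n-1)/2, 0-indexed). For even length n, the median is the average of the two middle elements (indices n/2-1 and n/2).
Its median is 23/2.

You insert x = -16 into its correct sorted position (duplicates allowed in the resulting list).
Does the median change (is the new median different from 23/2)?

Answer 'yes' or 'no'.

Old median = 23/2
Insert x = -16
New median = 11
Changed? yes

Answer: yes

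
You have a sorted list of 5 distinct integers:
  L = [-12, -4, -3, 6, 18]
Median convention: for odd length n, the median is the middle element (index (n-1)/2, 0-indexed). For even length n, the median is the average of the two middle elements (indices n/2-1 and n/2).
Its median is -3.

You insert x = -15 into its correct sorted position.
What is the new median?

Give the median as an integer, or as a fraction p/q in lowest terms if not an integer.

Old list (sorted, length 5): [-12, -4, -3, 6, 18]
Old median = -3
Insert x = -15
Old length odd (5). Middle was index 2 = -3.
New length even (6). New median = avg of two middle elements.
x = -15: 0 elements are < x, 5 elements are > x.
New sorted list: [-15, -12, -4, -3, 6, 18]
New median = -7/2

Answer: -7/2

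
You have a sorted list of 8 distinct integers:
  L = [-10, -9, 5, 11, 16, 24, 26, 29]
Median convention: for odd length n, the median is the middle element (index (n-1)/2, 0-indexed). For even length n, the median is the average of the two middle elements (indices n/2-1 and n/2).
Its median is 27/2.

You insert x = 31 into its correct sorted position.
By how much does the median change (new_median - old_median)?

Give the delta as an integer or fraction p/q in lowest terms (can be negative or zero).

Answer: 5/2

Derivation:
Old median = 27/2
After inserting x = 31: new sorted = [-10, -9, 5, 11, 16, 24, 26, 29, 31]
New median = 16
Delta = 16 - 27/2 = 5/2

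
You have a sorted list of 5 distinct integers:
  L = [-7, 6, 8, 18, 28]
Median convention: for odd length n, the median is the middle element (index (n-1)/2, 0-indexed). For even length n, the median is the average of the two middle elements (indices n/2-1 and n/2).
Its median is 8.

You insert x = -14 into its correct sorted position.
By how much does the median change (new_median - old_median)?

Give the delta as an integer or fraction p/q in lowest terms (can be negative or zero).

Old median = 8
After inserting x = -14: new sorted = [-14, -7, 6, 8, 18, 28]
New median = 7
Delta = 7 - 8 = -1

Answer: -1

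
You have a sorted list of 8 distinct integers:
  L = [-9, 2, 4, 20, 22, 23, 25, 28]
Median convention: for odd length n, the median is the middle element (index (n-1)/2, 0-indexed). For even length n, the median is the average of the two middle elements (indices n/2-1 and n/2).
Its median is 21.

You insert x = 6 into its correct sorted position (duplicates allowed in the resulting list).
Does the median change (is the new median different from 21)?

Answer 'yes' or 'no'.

Old median = 21
Insert x = 6
New median = 20
Changed? yes

Answer: yes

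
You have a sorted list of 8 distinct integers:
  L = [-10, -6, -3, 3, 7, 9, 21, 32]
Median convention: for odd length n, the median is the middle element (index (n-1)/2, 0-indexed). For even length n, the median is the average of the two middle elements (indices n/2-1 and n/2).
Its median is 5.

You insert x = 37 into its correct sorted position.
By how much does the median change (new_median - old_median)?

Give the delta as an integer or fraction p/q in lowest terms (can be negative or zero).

Answer: 2

Derivation:
Old median = 5
After inserting x = 37: new sorted = [-10, -6, -3, 3, 7, 9, 21, 32, 37]
New median = 7
Delta = 7 - 5 = 2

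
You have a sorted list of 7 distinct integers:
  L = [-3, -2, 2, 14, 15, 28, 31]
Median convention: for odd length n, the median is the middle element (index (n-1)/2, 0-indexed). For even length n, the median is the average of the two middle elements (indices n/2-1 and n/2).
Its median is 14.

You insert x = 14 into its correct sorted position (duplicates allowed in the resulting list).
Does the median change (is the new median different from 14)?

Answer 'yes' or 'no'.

Answer: no

Derivation:
Old median = 14
Insert x = 14
New median = 14
Changed? no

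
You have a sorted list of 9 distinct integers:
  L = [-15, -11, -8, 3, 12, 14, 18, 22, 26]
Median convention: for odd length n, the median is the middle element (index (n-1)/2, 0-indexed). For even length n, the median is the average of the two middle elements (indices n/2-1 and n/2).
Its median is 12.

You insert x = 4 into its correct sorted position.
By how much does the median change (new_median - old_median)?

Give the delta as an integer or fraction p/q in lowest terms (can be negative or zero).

Answer: -4

Derivation:
Old median = 12
After inserting x = 4: new sorted = [-15, -11, -8, 3, 4, 12, 14, 18, 22, 26]
New median = 8
Delta = 8 - 12 = -4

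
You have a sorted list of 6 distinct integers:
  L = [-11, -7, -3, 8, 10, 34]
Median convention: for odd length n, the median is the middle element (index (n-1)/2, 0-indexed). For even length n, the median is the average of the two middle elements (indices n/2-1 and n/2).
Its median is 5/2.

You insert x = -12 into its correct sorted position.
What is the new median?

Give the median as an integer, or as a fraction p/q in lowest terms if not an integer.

Old list (sorted, length 6): [-11, -7, -3, 8, 10, 34]
Old median = 5/2
Insert x = -12
Old length even (6). Middle pair: indices 2,3 = -3,8.
New length odd (7). New median = single middle element.
x = -12: 0 elements are < x, 6 elements are > x.
New sorted list: [-12, -11, -7, -3, 8, 10, 34]
New median = -3

Answer: -3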